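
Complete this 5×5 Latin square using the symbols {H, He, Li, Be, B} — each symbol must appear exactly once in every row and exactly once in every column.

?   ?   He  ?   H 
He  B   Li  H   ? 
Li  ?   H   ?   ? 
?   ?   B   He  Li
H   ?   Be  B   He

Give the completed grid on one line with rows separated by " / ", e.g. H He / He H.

B Be He Li H / He B Li H Be / Li He H Be B / Be H B He Li / H Li Be B He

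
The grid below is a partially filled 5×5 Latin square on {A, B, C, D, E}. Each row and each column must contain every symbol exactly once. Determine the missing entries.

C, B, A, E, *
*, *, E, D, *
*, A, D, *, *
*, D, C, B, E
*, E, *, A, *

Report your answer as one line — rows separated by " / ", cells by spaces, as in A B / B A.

C B A E D / B C E D A / E A D C B / A D C B E / D E B A C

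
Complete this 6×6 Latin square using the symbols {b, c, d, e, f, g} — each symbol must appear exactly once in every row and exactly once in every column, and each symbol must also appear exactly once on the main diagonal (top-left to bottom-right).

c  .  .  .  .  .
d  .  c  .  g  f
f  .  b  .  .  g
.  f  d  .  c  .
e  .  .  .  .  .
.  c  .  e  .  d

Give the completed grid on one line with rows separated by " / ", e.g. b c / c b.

c g e f d b / d e c b g f / f d b c e g / b f d g c e / e b g d f c / g c f e b d

(r2,c2) = e
(r2,c4) = b
(r3,c2) = d
(r3,c4) = c
(r3,c5) = e
(r4,c4) = g
(r5,c5) = f
(r6,c5) = b
(r1,c5) = d
(r4,c1) = b
(r4,c6) = e
(r5,c3) = g
(r5,c4) = d
(r6,c1) = g
(r6,c3) = f
(r1,c3) = e
(r1,c4) = f
(r1,c6) = b
(r5,c2) = b
(r5,c6) = c
(r1,c2) = g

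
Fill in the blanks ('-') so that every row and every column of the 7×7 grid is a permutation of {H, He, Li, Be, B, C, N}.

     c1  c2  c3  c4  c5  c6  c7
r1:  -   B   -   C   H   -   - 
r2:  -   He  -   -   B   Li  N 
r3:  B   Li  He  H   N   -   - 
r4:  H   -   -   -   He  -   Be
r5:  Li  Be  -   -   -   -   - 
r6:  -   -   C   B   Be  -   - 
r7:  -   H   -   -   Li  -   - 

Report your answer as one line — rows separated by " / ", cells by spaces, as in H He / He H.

Be B Li C H N He / C He H Be B Li N / B Li He H N Be C / H C N Li He B Be / Li Be B N C He H / He N C B Be H Li / N H Be He Li C B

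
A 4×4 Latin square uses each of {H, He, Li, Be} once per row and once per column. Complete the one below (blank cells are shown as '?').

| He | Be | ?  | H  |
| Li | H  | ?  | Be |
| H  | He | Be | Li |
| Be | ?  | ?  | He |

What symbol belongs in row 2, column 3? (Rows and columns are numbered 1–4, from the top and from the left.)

(r1,c3) = Li
(r2,c3) = He

He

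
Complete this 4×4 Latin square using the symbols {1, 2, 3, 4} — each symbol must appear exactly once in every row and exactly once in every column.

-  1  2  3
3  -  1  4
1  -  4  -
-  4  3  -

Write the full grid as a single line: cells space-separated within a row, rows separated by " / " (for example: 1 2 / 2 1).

4 1 2 3 / 3 2 1 4 / 1 3 4 2 / 2 4 3 1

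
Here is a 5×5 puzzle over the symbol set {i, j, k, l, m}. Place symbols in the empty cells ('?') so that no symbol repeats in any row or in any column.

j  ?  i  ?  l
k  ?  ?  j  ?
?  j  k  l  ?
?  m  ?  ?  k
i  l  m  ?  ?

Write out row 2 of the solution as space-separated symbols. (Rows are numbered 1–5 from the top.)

k i l j m

row 1 has {i,j,l}; column 2 has {j,l,m} — only k is left for (r1,c2).
row 1 has {i,j,k,l}; column 4 has {j,l} — only m is left for (r1,c4).
row 2 has {j,k}; column 2 has {j,k,l,m} — only i is left for (r2,c2).
row 2 has {i,j,k}; column 3 has {i,k,m} — only l is left for (r2,c3).
row 2 has {i,j,k,l}; column 5 has {k,l} — only m is left for (r2,c5).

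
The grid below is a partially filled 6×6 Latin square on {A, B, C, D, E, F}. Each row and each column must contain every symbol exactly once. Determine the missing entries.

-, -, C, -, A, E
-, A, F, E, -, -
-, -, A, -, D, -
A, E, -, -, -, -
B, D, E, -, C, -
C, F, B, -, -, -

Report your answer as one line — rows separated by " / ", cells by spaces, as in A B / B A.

F B C D A E / D A F E B C / E C A B D F / A E D C F B / B D E F C A / C F B A E D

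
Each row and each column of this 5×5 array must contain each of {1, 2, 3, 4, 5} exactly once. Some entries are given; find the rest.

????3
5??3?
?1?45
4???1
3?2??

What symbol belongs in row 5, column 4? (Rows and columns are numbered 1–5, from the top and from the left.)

1

(r3,c1): row 3 has {1,4,5}; column 1 has {3,4,5}, so it must be 2.
(r3,c3): row 3 has {1,2,4,5}; column 3 has {2}, so it must be 3.
(r4,c3): row 4 has {1,4}; column 3 has {2,3}, so it must be 5.
(r4,c4): row 4 has {1,4,5}; column 4 has {3,4}, so it must be 2.
(r5,c5): row 5 has {2,3}; column 5 has {1,3,5}, so it must be 4.
(r1,c1): row 1 has {3}; column 1 has {2,3,4,5}, so it must be 1.
(r1,c3): row 1 has {1,3}; column 3 has {2,3,5}, so it must be 4.
(r1,c4): row 1 has {1,3,4}; column 4 has {2,3,4}, so it must be 5.
(r2,c3): row 2 has {3,5}; column 3 has {2,3,4,5}, so it must be 1.
(r2,c5): row 2 has {1,3,5}; column 5 has {1,3,4,5}, so it must be 2.
(r4,c2): row 4 has {1,2,4,5}; column 2 has {1}, so it must be 3.
(r5,c2): row 5 has {2,3,4}; column 2 has {1,3}, so it must be 5.
(r5,c4): row 5 has {2,3,4,5}; column 4 has {2,3,4,5}, so it must be 1.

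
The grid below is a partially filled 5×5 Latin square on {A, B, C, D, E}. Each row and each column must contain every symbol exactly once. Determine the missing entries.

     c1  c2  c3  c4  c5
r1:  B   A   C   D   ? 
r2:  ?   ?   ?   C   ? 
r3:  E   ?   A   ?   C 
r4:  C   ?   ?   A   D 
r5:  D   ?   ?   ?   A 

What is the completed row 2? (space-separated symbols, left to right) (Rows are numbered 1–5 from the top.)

A E D C B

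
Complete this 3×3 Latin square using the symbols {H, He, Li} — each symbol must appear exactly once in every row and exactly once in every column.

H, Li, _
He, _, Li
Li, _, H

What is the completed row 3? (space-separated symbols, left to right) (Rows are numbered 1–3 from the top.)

Li He H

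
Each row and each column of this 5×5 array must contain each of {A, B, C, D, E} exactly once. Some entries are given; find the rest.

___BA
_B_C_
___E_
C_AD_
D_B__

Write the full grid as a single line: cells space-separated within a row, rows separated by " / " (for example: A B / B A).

E D C B A / A B E C D / B A D E C / C E A D B / D C B A E

row 1 has {A,B}; column 1 has {C,D} — only E is left for (r1,c1).
row 2 has {B,C}; column 1 has {C,D,E} — only A is left for (r2,c1).
row 3 has {E}; column 1 has {A,C,D,E} — only B is left for (r3,c1).
row 4 has {A,C,D}; column 2 has {B} — only E is left for (r4,c2).
row 4 has {A,C,D,E}; column 5 has {A} — only B is left for (r4,c5).
row 5 has {B,D}; column 4 has {B,C,D,E} — only A is left for (r5,c4).
row 5 has {A,B,D}; column 2 has {B,E} — only C is left for (r5,c2).
row 5 has {A,B,C,D}; column 5 has {A,B} — only E is left for (r5,c5).
row 1 has {A,B,E}; column 2 has {B,C,E} — only D is left for (r1,c2).
row 1 has {A,B,D,E}; column 3 has {A,B} — only C is left for (r1,c3).
row 2 has {A,B,C}; column 5 has {A,B,E} — only D is left for (r2,c5).
row 3 has {B,E}; column 2 has {B,C,D,E} — only A is left for (r3,c2).
row 3 has {A,B,E}; column 3 has {A,B,C} — only D is left for (r3,c3).
row 3 has {A,B,D,E}; column 5 has {A,B,D,E} — only C is left for (r3,c5).
row 2 has {A,B,C,D}; column 3 has {A,B,C,D} — only E is left for (r2,c3).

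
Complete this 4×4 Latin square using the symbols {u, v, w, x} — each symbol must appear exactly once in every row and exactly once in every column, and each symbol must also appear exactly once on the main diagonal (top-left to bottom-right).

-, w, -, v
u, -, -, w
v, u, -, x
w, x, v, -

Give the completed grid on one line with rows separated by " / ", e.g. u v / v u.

x w u v / u v x w / v u w x / w x v u

(r1,c1) = x
(r1,c3) = u
(r2,c2) = v
(r2,c3) = x
(r3,c3) = w
(r4,c4) = u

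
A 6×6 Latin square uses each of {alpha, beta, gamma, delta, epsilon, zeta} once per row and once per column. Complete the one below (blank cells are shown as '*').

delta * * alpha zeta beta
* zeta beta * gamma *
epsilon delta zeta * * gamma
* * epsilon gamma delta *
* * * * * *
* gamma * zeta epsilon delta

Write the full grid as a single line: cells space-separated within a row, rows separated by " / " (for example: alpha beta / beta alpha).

(r1,c2): row 1 has {alpha,beta,delta,zeta}; column 2 has {gamma,delta,zeta}, so it must be epsilon.
(r1,c3): row 1 has {alpha,beta,delta,epsilon,zeta}; column 3 has {beta,epsilon,zeta}, so it must be gamma.
(r2,c1): row 2 has {beta,gamma,zeta}; column 1 has {delta,epsilon}, so it must be alpha.
(r2,c6): row 2 has {alpha,beta,gamma,zeta}; column 6 has {beta,gamma,delta}, so it must be epsilon.
(r3,c4): row 3 has {gamma,delta,epsilon,zeta}; column 4 has {alpha,gamma,zeta}, so it must be beta.
(r3,c5): row 3 has {beta,gamma,delta,epsilon,zeta}; column 5 has {gamma,delta,epsilon,zeta}, so it must be alpha.
(r5,c5): row 5 is empty so far; column 5 has {alpha,gamma,delta,epsilon,zeta}, so it must be beta.
(r6,c1): row 6 has {gamma,delta,epsilon,zeta}; column 1 has {alpha,delta,epsilon}, so it must be beta.
(r6,c3): row 6 has {beta,gamma,delta,epsilon,zeta}; column 3 has {beta,gamma,epsilon,zeta}, so it must be alpha.
(r2,c4): row 2 has {alpha,beta,gamma,epsilon,zeta}; column 4 has {alpha,beta,gamma,zeta}, so it must be delta.
(r4,c1): row 4 has {gamma,delta,epsilon}; column 1 has {alpha,beta,delta,epsilon}, so it must be zeta.
(r4,c6): row 4 has {gamma,delta,epsilon,zeta}; column 6 has {beta,gamma,delta,epsilon}, so it must be alpha.
(r5,c1): row 5 has {beta}; column 1 has {alpha,beta,delta,epsilon,zeta}, so it must be gamma.
(r5,c2): row 5 has {beta,gamma}; column 2 has {gamma,delta,epsilon,zeta}, so it must be alpha.
(r5,c3): row 5 has {alpha,beta,gamma}; column 3 has {alpha,beta,gamma,epsilon,zeta}, so it must be delta.
(r5,c4): row 5 has {alpha,beta,gamma,delta}; column 4 has {alpha,beta,gamma,delta,zeta}, so it must be epsilon.
(r5,c6): row 5 has {alpha,beta,gamma,delta,epsilon}; column 6 has {alpha,beta,gamma,delta,epsilon}, so it must be zeta.
(r4,c2): row 4 has {alpha,gamma,delta,epsilon,zeta}; column 2 has {alpha,gamma,delta,epsilon,zeta}, so it must be beta.

delta epsilon gamma alpha zeta beta / alpha zeta beta delta gamma epsilon / epsilon delta zeta beta alpha gamma / zeta beta epsilon gamma delta alpha / gamma alpha delta epsilon beta zeta / beta gamma alpha zeta epsilon delta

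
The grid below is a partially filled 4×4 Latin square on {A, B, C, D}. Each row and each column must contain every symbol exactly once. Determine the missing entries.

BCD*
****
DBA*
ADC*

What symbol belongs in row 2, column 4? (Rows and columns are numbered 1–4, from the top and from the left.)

D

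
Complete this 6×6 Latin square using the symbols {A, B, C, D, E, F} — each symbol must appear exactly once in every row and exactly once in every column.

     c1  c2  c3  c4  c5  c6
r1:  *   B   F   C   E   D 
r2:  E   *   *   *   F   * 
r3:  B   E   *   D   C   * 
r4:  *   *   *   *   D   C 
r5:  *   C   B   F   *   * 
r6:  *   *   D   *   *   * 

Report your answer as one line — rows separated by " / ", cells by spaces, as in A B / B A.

A B F C E D / E D C A F B / B E A D C F / F A E B D C / D C B F A E / C F D E B A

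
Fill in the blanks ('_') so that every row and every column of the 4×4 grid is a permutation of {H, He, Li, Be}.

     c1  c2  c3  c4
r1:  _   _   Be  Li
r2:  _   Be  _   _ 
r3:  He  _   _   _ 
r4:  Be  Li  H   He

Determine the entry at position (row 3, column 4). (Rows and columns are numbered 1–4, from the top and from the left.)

Be

(r1,c1): row 1 has {Li,Be}; column 1 has {He,Be}, so it must be H.
(r1,c2): row 1 has {H,Li,Be}; column 2 has {Li,Be}, so it must be He.
(r2,c1): row 2 has {Be}; column 1 has {H,He,Be}, so it must be Li.
(r2,c3): row 2 has {Li,Be}; column 3 has {H,Be}, so it must be He.
(r2,c4): row 2 has {He,Li,Be}; column 4 has {He,Li}, so it must be H.
(r3,c2): row 3 has {He}; column 2 has {He,Li,Be}, so it must be H.
(r3,c3): row 3 has {H,He}; column 3 has {H,He,Be}, so it must be Li.
(r3,c4): row 3 has {H,He,Li}; column 4 has {H,He,Li}, so it must be Be.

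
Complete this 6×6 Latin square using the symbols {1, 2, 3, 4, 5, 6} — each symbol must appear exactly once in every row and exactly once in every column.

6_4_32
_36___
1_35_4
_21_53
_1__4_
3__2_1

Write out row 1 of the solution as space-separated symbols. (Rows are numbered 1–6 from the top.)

6 5 4 1 3 2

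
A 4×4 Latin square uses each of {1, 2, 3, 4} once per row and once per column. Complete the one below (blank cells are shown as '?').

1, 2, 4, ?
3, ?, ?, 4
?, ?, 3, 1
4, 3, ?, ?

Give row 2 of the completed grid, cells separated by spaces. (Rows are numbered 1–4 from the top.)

3 1 2 4

At row 1, column 4: row 1 has {1,2,4}; column 4 has {1,4}; that leaves 3.
At row 2, column 2: row 2 has {3,4}; column 2 has {2,3}; that leaves 1.
At row 2, column 3: row 2 has {1,3,4}; column 3 has {3,4}; that leaves 2.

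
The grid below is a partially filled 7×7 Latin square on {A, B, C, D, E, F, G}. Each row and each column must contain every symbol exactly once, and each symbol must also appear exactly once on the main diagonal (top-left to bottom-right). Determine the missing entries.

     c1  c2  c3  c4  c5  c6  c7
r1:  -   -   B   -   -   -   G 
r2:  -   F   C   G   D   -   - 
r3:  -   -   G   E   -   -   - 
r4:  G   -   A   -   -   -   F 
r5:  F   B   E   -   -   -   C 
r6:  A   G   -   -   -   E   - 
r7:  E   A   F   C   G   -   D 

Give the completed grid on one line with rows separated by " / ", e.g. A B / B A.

C E B A F D G / B F C G D A E / D C G E B F A / G D A B E C F / F B E D A G C / A G D F C E B / E A F C G B D

(r1,c1): row 1 has {B,G}; column 1 has {A,E,F,G}; the diagonal has {D,E,F,G}, so it must be C.
(r2,c1): row 2 has {C,D,F,G}; column 1 has {A,C,E,F,G}, so it must be B.
(r2,c6): row 2 has {B,C,D,F,G}; column 6 has {E}, so it must be A.
(r2,c7): row 2 has {A,B,C,D,F,G}; column 7 has {C,D,F,G}, so it must be E.
(r3,c1): row 3 has {E,G}; column 1 has {A,B,C,E,F,G}, so it must be D.
(r3,c2): row 3 has {D,E,G}; column 2 has {A,B,F,G}, so it must be C.
(r4,c4): row 4 has {A,F,G}; column 4 has {C,E,G}; the diagonal has {C,D,E,F,G}, so it must be B.
(r5,c5): row 5 has {B,C,E,F}; column 5 has {D,G}; the diagonal has {B,C,D,E,F,G}, so it must be A.
(r6,c3): row 6 has {A,E,G}; column 3 has {A,B,C,E,F,G}, so it must be D.
(r6,c4): row 6 has {A,D,E,G}; column 4 has {B,C,E,G}, so it must be F.
(r6,c7): row 6 has {A,D,E,F,G}; column 7 has {C,D,E,F,G}, so it must be B.
(r7,c6): row 7 has {A,C,D,E,F,G}; column 6 has {A,E}, so it must be B.
(r3,c6): row 3 has {C,D,E,G}; column 6 has {A,B,E}, so it must be F.
(r3,c7): row 3 has {C,D,E,F,G}; column 7 has {B,C,D,E,F,G}, so it must be A.
(r5,c4): row 5 has {A,B,C,E,F}; column 4 has {B,C,E,F,G}, so it must be D.
(r5,c6): row 5 has {A,B,C,D,E,F}; column 6 has {A,B,E,F}, so it must be G.
(r6,c5): row 6 has {A,B,D,E,F,G}; column 5 has {A,D,G}, so it must be C.
(r1,c4): row 1 has {B,C,G}; column 4 has {B,C,D,E,F,G}, so it must be A.
(r1,c6): row 1 has {A,B,C,G}; column 6 has {A,B,E,F,G}, so it must be D.
(r3,c5): row 3 has {A,C,D,E,F,G}; column 5 has {A,C,D,G}, so it must be B.
(r4,c5): row 4 has {A,B,F,G}; column 5 has {A,B,C,D,G}, so it must be E.
(r4,c6): row 4 has {A,B,E,F,G}; column 6 has {A,B,D,E,F,G}, so it must be C.
(r1,c2): row 1 has {A,B,C,D,G}; column 2 has {A,B,C,F,G}, so it must be E.
(r1,c5): row 1 has {A,B,C,D,E,G}; column 5 has {A,B,C,D,E,G}, so it must be F.
(r4,c2): row 4 has {A,B,C,E,F,G}; column 2 has {A,B,C,E,F,G}, so it must be D.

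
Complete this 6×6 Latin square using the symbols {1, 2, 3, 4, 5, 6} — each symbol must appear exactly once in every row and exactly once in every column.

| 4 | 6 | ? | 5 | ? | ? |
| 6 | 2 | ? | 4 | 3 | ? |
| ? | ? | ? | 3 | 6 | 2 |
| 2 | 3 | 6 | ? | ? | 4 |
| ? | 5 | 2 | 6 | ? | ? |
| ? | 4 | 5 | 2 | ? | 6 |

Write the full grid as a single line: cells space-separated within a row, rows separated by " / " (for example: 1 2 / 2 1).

4 6 3 5 2 1 / 6 2 1 4 3 5 / 5 1 4 3 6 2 / 2 3 6 1 5 4 / 1 5 2 6 4 3 / 3 4 5 2 1 6

row 2 has {2,3,4,6}; column 3 has {2,5,6} — only 1 is left for (r2,c3).
row 2 has {1,2,3,4,6}; column 6 has {2,4,6} — only 5 is left for (r2,c6).
row 3 has {2,3,6}; column 2 has {2,3,4,5,6} — only 1 is left for (r3,c2).
row 3 has {1,2,3,6}; column 3 has {1,2,5,6} — only 4 is left for (r3,c3).
row 4 has {2,3,4,6}; column 4 has {2,3,4,5,6} — only 1 is left for (r4,c4).
row 4 has {1,2,3,4,6}; column 5 has {3,6} — only 5 is left for (r4,c5).
row 6 has {2,4,5,6}; column 5 has {3,5,6} — only 1 is left for (r6,c5).
row 1 has {4,5,6}; column 3 has {1,2,4,5,6} — only 3 is left for (r1,c3).
row 1 has {3,4,5,6}; column 5 has {1,3,5,6} — only 2 is left for (r1,c5).
row 1 has {2,3,4,5,6}; column 6 has {2,4,5,6} — only 1 is left for (r1,c6).
row 3 has {1,2,3,4,6}; column 1 has {2,4,6} — only 5 is left for (r3,c1).
row 5 has {2,5,6}; column 5 has {1,2,3,5,6} — only 4 is left for (r5,c5).
row 5 has {2,4,5,6}; column 6 has {1,2,4,5,6} — only 3 is left for (r5,c6).
row 6 has {1,2,4,5,6}; column 1 has {2,4,5,6} — only 3 is left for (r6,c1).
row 5 has {2,3,4,5,6}; column 1 has {2,3,4,5,6} — only 1 is left for (r5,c1).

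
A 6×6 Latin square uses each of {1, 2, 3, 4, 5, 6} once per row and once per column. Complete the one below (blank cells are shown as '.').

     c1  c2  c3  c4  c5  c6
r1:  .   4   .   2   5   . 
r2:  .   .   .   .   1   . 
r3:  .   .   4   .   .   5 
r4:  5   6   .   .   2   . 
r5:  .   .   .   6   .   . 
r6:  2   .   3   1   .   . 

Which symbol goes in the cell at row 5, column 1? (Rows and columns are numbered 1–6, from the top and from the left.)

4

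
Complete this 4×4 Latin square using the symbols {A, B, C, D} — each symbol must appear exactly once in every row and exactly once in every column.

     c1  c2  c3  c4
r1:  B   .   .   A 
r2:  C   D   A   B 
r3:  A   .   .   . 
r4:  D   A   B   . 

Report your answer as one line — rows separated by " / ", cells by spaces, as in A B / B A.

B C D A / C D A B / A B C D / D A B C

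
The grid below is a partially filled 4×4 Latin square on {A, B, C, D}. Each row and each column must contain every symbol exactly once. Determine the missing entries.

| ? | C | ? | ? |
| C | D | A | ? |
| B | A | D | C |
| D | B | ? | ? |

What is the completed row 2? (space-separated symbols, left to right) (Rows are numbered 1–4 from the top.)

C D A B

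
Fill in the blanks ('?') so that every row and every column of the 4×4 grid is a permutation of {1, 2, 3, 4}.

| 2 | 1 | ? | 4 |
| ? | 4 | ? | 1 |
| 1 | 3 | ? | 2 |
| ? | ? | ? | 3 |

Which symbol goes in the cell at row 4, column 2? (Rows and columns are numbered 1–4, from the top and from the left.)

2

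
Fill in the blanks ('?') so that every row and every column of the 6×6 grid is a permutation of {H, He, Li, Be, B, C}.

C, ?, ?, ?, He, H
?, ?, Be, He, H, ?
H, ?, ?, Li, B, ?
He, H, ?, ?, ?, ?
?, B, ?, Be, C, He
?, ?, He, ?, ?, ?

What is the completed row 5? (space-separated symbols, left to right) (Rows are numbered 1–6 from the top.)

At row 1, column 4: row 1 has {H,He,C}; column 4 has {He,Li,Be}; that leaves B.
At row 3, column 3: row 3 has {H,Li,B}; column 3 has {He,Be}; that leaves C.
At row 3, column 6: row 3 has {H,Li,B,C}; column 6 has {H,He}; that leaves Be.
At row 4, column 4: row 4 has {H,He}; column 4 has {He,Li,Be,B}; that leaves C.
At row 5, column 1: row 5 has {He,Be,B,C}; column 1 has {H,He,C}; that leaves Li.
At row 5, column 3: row 5 has {He,Li,Be,B,C}; column 3 has {He,Be,C}; that leaves H.

Li B H Be C He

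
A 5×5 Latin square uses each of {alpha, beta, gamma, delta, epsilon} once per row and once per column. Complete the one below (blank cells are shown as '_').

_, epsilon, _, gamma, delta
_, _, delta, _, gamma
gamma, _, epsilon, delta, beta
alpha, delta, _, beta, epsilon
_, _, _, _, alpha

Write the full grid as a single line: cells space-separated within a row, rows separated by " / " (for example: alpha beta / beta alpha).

At row 1, column 1: row 1 has {gamma,delta,epsilon}; column 1 has {alpha,gamma}; that leaves beta.
At row 1, column 3: row 1 has {beta,gamma,delta,epsilon}; column 3 has {delta,epsilon}; that leaves alpha.
At row 2, column 1: row 2 has {gamma,delta}; column 1 has {alpha,beta,gamma}; that leaves epsilon.
At row 2, column 4: row 2 has {gamma,delta,epsilon}; column 4 has {beta,gamma,delta}; that leaves alpha.
At row 3, column 2: row 3 has {beta,gamma,delta,epsilon}; column 2 has {delta,epsilon}; that leaves alpha.
At row 4, column 3: row 4 has {alpha,beta,delta,epsilon}; column 3 has {alpha,delta,epsilon}; that leaves gamma.
At row 5, column 1: row 5 has {alpha}; column 1 has {alpha,beta,gamma,epsilon}; that leaves delta.
At row 5, column 3: row 5 has {alpha,delta}; column 3 has {alpha,gamma,delta,epsilon}; that leaves beta.
At row 5, column 4: row 5 has {alpha,beta,delta}; column 4 has {alpha,beta,gamma,delta}; that leaves epsilon.
At row 2, column 2: row 2 has {alpha,gamma,delta,epsilon}; column 2 has {alpha,delta,epsilon}; that leaves beta.
At row 5, column 2: row 5 has {alpha,beta,delta,epsilon}; column 2 has {alpha,beta,delta,epsilon}; that leaves gamma.

beta epsilon alpha gamma delta / epsilon beta delta alpha gamma / gamma alpha epsilon delta beta / alpha delta gamma beta epsilon / delta gamma beta epsilon alpha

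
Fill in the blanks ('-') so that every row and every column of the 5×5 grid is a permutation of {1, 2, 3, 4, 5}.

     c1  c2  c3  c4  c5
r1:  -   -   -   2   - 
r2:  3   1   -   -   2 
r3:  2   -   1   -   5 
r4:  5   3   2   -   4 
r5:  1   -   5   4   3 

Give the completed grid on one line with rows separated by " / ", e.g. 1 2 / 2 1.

(r1,c1) = 4
(r1,c2) = 5
(r1,c3) = 3
(r1,c5) = 1
(r2,c3) = 4
(r2,c4) = 5
(r3,c2) = 4
(r3,c4) = 3
(r4,c4) = 1
(r5,c2) = 2

4 5 3 2 1 / 3 1 4 5 2 / 2 4 1 3 5 / 5 3 2 1 4 / 1 2 5 4 3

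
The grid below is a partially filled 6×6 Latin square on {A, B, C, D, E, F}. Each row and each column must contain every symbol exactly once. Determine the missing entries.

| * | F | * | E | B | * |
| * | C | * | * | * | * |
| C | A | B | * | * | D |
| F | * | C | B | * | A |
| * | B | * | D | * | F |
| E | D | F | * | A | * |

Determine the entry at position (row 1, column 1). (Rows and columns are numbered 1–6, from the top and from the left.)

D

(r1,c6): row 1 has {B,E,F}; column 6 has {A,D,F}, so it must be C.
(r3,c4): row 3 has {A,B,C,D}; column 4 has {B,D,E}, so it must be F.
(r3,c5): row 3 has {A,B,C,D,F}; column 5 has {A,B}, so it must be E.
(r4,c2): row 4 has {A,B,C,F}; column 2 has {A,B,C,D,F}, so it must be E.
(r4,c5): row 4 has {A,B,C,E,F}; column 5 has {A,B,E}, so it must be D.
(r5,c1): row 5 has {B,D,F}; column 1 has {C,E,F}, so it must be A.
(r5,c3): row 5 has {A,B,D,F}; column 3 has {B,C,F}, so it must be E.
(r5,c5): row 5 has {A,B,D,E,F}; column 5 has {A,B,D,E}, so it must be C.
(r6,c4): row 6 has {A,D,E,F}; column 4 has {B,D,E,F}, so it must be C.
(r6,c6): row 6 has {A,C,D,E,F}; column 6 has {A,C,D,F}, so it must be B.
(r1,c1): row 1 has {B,C,E,F}; column 1 has {A,C,E,F}, so it must be D.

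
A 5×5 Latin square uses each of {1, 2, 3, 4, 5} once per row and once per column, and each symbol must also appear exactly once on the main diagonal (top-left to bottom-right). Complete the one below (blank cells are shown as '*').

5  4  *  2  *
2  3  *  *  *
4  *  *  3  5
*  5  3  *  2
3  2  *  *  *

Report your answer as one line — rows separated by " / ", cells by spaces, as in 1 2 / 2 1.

5 4 1 2 3 / 2 3 5 1 4 / 4 1 2 3 5 / 1 5 3 4 2 / 3 2 4 5 1

row 1 has {2,4,5}; column 3 has {3} — only 1 is left for (r1,c3).
row 1 has {1,2,4,5}; column 5 has {2,5} — only 3 is left for (r1,c5).
row 3 has {3,4,5}; column 2 has {2,3,4,5} — only 1 is left for (r3,c2).
row 3 has {1,3,4,5}; column 3 has {1,3}; the diagonal has {3,5} — only 2 is left for (r3,c3).
row 4 has {2,3,5}; column 1 has {2,3,4,5} — only 1 is left for (r4,c1).
row 4 has {1,2,3,5}; column 4 has {2,3}; the diagonal has {2,3,5} — only 4 is left for (r4,c4).
row 5 has {2,3}; column 5 has {2,3,5}; the diagonal has {2,3,4,5} — only 1 is left for (r5,c5).
row 2 has {2,3}; column 5 has {1,2,3,5} — only 4 is left for (r2,c5).
row 5 has {1,2,3}; column 4 has {2,3,4} — only 5 is left for (r5,c4).
row 2 has {2,3,4}; column 3 has {1,2,3} — only 5 is left for (r2,c3).
row 2 has {2,3,4,5}; column 4 has {2,3,4,5} — only 1 is left for (r2,c4).
row 5 has {1,2,3,5}; column 3 has {1,2,3,5} — only 4 is left for (r5,c3).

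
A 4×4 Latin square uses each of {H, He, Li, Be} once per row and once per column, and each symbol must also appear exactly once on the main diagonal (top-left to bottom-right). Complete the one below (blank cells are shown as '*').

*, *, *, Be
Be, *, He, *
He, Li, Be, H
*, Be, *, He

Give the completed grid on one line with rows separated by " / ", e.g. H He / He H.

Li He H Be / Be H He Li / He Li Be H / H Be Li He

Cell (r2,c2): row 2 has {He,Be}; column 2 has {Li,Be}; the diagonal has {He,Be} → H.
Cell (r2,c4): row 2 has {H,He,Be}; column 4 has {H,He,Be} → Li.
Cell (r1,c1): row 1 has {Be}; column 1 has {He,Be}; the diagonal has {H,He,Be} → Li.
Cell (r1,c2): row 1 has {Li,Be}; column 2 has {H,Li,Be} → He.
Cell (r1,c3): row 1 has {He,Li,Be}; column 3 has {He,Be} → H.
Cell (r4,c1): row 4 has {He,Be}; column 1 has {He,Li,Be} → H.
Cell (r4,c3): row 4 has {H,He,Be}; column 3 has {H,He,Be} → Li.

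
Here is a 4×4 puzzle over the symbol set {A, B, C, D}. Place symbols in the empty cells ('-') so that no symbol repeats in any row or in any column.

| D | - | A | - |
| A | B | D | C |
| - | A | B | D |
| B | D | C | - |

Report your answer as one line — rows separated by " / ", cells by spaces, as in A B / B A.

row 1 has {A,D}; column 2 has {A,B,D} — only C is left for (r1,c2).
row 1 has {A,C,D}; column 4 has {C,D} — only B is left for (r1,c4).
row 3 has {A,B,D}; column 1 has {A,B,D} — only C is left for (r3,c1).
row 4 has {B,C,D}; column 4 has {B,C,D} — only A is left for (r4,c4).

D C A B / A B D C / C A B D / B D C A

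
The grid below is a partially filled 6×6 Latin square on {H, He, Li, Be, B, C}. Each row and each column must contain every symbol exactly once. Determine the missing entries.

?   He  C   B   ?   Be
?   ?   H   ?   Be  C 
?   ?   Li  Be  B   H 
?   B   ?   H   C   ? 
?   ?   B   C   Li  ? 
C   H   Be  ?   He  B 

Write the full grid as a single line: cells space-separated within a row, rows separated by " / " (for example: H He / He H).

Cell (r1,c5): row 1 has {He,Be,B,C}; column 5 has {He,Li,Be,B,C} → H.
Cell (r2,c2): row 2 has {H,Be,C}; column 2 has {H,He,B} → Li.
Cell (r2,c4): row 2 has {H,Li,Be,C}; column 4 has {H,Be,B,C} → He.
Cell (r3,c1): row 3 has {H,Li,Be,B}; column 1 has {C} → He.
Cell (r3,c2): row 3 has {H,He,Li,Be,B}; column 2 has {H,He,Li,B} → C.
Cell (r4,c3): row 4 has {H,B,C}; column 3 has {H,Li,Be,B,C} → He.
Cell (r4,c6): row 4 has {H,He,B,C}; column 6 has {H,Be,B,C} → Li.
Cell (r5,c2): row 5 has {Li,B,C}; column 2 has {H,He,Li,B,C} → Be.
Cell (r5,c6): row 5 has {Li,Be,B,C}; column 6 has {H,Li,Be,B,C} → He.
Cell (r6,c4): row 6 has {H,He,Be,B,C}; column 4 has {H,He,Be,B,C} → Li.
Cell (r1,c1): row 1 has {H,He,Be,B,C}; column 1 has {He,C} → Li.
Cell (r2,c1): row 2 has {H,He,Li,Be,C}; column 1 has {He,Li,C} → B.
Cell (r4,c1): row 4 has {H,He,Li,B,C}; column 1 has {He,Li,B,C} → Be.
Cell (r5,c1): row 5 has {He,Li,Be,B,C}; column 1 has {He,Li,Be,B,C} → H.

Li He C B H Be / B Li H He Be C / He C Li Be B H / Be B He H C Li / H Be B C Li He / C H Be Li He B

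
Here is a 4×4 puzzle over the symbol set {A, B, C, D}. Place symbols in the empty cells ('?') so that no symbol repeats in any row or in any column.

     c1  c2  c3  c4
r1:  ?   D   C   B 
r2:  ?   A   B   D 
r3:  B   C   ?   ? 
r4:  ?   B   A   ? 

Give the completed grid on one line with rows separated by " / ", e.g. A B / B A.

Cell (r1,c1): row 1 has {B,C,D}; column 1 has {B} → A.
Cell (r2,c1): row 2 has {A,B,D}; column 1 has {A,B} → C.
Cell (r3,c3): row 3 has {B,C}; column 3 has {A,B,C} → D.
Cell (r3,c4): row 3 has {B,C,D}; column 4 has {B,D} → A.
Cell (r4,c1): row 4 has {A,B}; column 1 has {A,B,C} → D.
Cell (r4,c4): row 4 has {A,B,D}; column 4 has {A,B,D} → C.

A D C B / C A B D / B C D A / D B A C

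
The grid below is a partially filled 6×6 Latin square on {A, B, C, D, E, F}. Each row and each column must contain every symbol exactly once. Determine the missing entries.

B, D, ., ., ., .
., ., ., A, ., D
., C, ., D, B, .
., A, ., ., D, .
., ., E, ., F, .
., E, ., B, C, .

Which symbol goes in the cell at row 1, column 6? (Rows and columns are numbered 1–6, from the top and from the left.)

C

row 2 has {A,D}; column 5 has {B,C,D,F} — only E is left for (r2,c5).
row 5 has {E,F}; column 2 has {A,C,D,E} — only B is left for (r5,c2).
row 5 has {B,E,F}; column 4 has {A,B,D} — only C is left for (r5,c4).
row 5 has {B,C,E,F}; column 6 has {D} — only A is left for (r5,c6).
row 6 has {B,C,E}; column 6 has {A,D} — only F is left for (r6,c6).
row 1 has {B,D}; column 5 has {B,C,D,E,F} — only A is left for (r1,c5).
row 2 has {A,D,E}; column 2 has {A,B,C,D,E} — only F is left for (r2,c2).
row 3 has {B,C,D}; column 6 has {A,D,F} — only E is left for (r3,c6).
row 5 has {A,B,C,E,F}; column 1 has {B} — only D is left for (r5,c1).
row 6 has {B,C,E,F}; column 1 has {B,D} — only A is left for (r6,c1).
row 6 has {A,B,C,E,F}; column 3 has {E} — only D is left for (r6,c3).
row 1 has {A,B,D}; column 6 has {A,D,E,F} — only C is left for (r1,c6).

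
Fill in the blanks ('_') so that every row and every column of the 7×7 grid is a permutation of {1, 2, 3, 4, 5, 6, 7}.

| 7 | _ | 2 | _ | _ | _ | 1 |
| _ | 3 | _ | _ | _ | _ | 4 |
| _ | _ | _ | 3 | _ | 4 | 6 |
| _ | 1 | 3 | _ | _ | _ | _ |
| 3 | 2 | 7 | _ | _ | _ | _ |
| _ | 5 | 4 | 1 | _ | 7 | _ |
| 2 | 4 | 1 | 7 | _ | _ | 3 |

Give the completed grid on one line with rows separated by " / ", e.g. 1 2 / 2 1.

7 6 2 5 4 3 1 / 5 3 6 2 7 1 4 / 1 7 5 3 2 4 6 / 4 1 3 6 5 2 7 / 3 2 7 4 1 6 5 / 6 5 4 1 3 7 2 / 2 4 1 7 6 5 3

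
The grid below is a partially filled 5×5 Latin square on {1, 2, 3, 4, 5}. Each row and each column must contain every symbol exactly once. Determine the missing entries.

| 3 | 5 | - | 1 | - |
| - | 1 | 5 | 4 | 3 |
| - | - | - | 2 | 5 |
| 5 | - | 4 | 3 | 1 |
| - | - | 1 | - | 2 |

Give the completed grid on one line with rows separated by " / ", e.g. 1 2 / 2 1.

3 5 2 1 4 / 2 1 5 4 3 / 1 4 3 2 5 / 5 2 4 3 1 / 4 3 1 5 2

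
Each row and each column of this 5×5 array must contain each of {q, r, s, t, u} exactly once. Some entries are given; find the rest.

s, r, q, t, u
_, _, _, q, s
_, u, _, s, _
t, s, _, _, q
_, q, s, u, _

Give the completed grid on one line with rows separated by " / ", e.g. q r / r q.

s r q t u / u t r q s / q u t s r / t s u r q / r q s u t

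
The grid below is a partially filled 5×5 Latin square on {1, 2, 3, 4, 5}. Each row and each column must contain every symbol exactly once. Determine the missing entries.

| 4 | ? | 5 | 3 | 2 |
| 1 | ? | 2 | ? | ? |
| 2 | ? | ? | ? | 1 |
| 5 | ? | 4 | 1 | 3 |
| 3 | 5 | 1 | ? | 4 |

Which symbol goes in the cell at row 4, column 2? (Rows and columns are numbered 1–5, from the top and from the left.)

2

(r1,c2): row 1 has {2,3,4,5}; column 2 has {5}, so it must be 1.
(r2,c5): row 2 has {1,2}; column 5 has {1,2,3,4}, so it must be 5.
(r3,c3): row 3 has {1,2}; column 3 has {1,2,4,5}, so it must be 3.
(r4,c2): row 4 has {1,3,4,5}; column 2 has {1,5}, so it must be 2.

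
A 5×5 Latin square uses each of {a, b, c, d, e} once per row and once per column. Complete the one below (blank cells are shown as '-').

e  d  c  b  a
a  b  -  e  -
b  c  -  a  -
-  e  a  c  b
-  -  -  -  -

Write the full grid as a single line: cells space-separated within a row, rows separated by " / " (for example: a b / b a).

e d c b a / a b d e c / b c e a d / d e a c b / c a b d e

(r2,c3) = d
(r2,c5) = c
(r3,c3) = e
(r3,c5) = d
(r4,c1) = d
(r5,c1) = c
(r5,c2) = a
(r5,c3) = b
(r5,c4) = d
(r5,c5) = e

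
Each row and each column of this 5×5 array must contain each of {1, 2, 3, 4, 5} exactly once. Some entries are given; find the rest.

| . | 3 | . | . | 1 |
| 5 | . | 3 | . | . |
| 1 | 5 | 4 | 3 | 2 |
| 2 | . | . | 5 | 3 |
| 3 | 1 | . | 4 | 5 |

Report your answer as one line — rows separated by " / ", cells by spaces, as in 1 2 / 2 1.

row 1 has {1,3}; column 1 has {1,2,3,5} — only 4 is left for (r1,c1).
row 1 has {1,3,4}; column 4 has {3,4,5} — only 2 is left for (r1,c4).
row 2 has {3,5}; column 4 has {2,3,4,5} — only 1 is left for (r2,c4).
row 2 has {1,3,5}; column 5 has {1,2,3,5} — only 4 is left for (r2,c5).
row 4 has {2,3,5}; column 2 has {1,3,5} — only 4 is left for (r4,c2).
row 4 has {2,3,4,5}; column 3 has {3,4} — only 1 is left for (r4,c3).
row 5 has {1,3,4,5}; column 3 has {1,3,4} — only 2 is left for (r5,c3).
row 1 has {1,2,3,4}; column 3 has {1,2,3,4} — only 5 is left for (r1,c3).
row 2 has {1,3,4,5}; column 2 has {1,3,4,5} — only 2 is left for (r2,c2).

4 3 5 2 1 / 5 2 3 1 4 / 1 5 4 3 2 / 2 4 1 5 3 / 3 1 2 4 5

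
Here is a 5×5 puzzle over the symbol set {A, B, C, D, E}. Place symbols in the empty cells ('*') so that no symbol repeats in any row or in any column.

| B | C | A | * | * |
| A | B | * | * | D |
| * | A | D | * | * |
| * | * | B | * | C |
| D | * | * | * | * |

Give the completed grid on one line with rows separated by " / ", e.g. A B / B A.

(r1,c5): row 1 has {A,B,C}; column 5 has {C,D}, so it must be E.
(r3,c5): row 3 has {A,D}; column 5 has {C,D,E}, so it must be B.
(r4,c1): row 4 has {B,C}; column 1 has {A,B,D}, so it must be E.
(r4,c2): row 4 has {B,C,E}; column 2 has {A,B,C}, so it must be D.
(r4,c4): row 4 has {B,C,D,E}; column 4 is empty so far, so it must be A.
(r5,c2): row 5 has {D}; column 2 has {A,B,C,D}, so it must be E.
(r5,c3): row 5 has {D,E}; column 3 has {A,B,D}, so it must be C.
(r5,c4): row 5 has {C,D,E}; column 4 has {A}, so it must be B.
(r5,c5): row 5 has {B,C,D,E}; column 5 has {B,C,D,E}, so it must be A.
(r1,c4): row 1 has {A,B,C,E}; column 4 has {A,B}, so it must be D.
(r2,c3): row 2 has {A,B,D}; column 3 has {A,B,C,D}, so it must be E.
(r2,c4): row 2 has {A,B,D,E}; column 4 has {A,B,D}, so it must be C.
(r3,c1): row 3 has {A,B,D}; column 1 has {A,B,D,E}, so it must be C.
(r3,c4): row 3 has {A,B,C,D}; column 4 has {A,B,C,D}, so it must be E.

B C A D E / A B E C D / C A D E B / E D B A C / D E C B A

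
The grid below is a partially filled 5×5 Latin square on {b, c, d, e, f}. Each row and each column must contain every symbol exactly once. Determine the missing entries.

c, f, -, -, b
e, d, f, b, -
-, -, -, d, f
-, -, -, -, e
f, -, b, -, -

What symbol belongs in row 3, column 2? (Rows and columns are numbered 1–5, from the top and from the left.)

c

(r1,c4) = e
(r2,c5) = c
(r3,c1) = b
(r4,c1) = d
(r4,c3) = c
(r4,c4) = f
(r5,c4) = c
(r5,c5) = d
(r1,c3) = d
(r3,c3) = e
(r4,c2) = b
(r5,c2) = e
(r3,c2) = c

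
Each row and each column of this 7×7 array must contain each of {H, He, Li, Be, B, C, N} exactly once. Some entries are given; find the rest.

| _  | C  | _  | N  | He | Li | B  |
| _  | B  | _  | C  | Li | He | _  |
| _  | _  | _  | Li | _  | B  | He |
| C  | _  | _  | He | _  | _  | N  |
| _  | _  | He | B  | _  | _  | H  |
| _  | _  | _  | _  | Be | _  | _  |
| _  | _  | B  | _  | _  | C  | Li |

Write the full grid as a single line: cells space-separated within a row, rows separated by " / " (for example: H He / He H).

Be C H N He Li B / H B N C Li He Be / N Be C Li H B He / C Li Be He B H N / Li N He B C Be H / B He Li H Be N C / He H B Be N C Li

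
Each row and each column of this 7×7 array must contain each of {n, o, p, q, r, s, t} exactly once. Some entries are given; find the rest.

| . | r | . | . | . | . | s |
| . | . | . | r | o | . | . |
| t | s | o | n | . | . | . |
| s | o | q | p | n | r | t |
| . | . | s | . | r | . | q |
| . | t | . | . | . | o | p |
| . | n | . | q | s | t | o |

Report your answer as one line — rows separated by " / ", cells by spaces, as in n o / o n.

q r n o t p s / p q t r o s n / t s o n p q r / s o q p n r t / o p s t r n q / n t r s q o p / r n p q s t o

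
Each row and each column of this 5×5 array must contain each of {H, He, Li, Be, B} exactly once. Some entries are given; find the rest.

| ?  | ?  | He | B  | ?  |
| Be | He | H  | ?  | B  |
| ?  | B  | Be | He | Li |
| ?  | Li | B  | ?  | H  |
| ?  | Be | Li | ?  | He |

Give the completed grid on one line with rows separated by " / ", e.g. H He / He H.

(r1,c2) = H
(r1,c5) = Be
(r2,c4) = Li
(r3,c1) = H
(r4,c1) = He
(r4,c4) = Be
(r5,c1) = B
(r5,c4) = H
(r1,c1) = Li

Li H He B Be / Be He H Li B / H B Be He Li / He Li B Be H / B Be Li H He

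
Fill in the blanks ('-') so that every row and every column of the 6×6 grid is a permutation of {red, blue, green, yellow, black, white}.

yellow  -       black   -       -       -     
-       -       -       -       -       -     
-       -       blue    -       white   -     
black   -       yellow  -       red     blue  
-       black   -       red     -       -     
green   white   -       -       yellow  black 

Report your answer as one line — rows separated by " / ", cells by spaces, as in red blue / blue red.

(r3,c1) = red
(r4,c2) = green
(r4,c4) = white
(r6,c3) = red
(r6,c4) = blue
(r1,c4) = green
(r1,c5) = blue
(r3,c2) = yellow
(r3,c4) = black
(r3,c6) = green
(r5,c5) = green
(r1,c2) = red
(r1,c6) = white
(r2,c2) = blue
(r2,c4) = yellow
(r2,c5) = black
(r2,c6) = red
(r5,c3) = white
(r5,c6) = yellow
(r2,c1) = white
(r2,c3) = green
(r5,c1) = blue

yellow red black green blue white / white blue green yellow black red / red yellow blue black white green / black green yellow white red blue / blue black white red green yellow / green white red blue yellow black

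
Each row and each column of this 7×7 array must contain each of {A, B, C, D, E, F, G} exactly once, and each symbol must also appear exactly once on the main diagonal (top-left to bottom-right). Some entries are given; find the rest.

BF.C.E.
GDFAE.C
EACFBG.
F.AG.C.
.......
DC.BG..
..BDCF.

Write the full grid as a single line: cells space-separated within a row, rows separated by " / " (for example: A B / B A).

(r2,c6) = B
(r3,c7) = D
(r4,c5) = D
(r5,c4) = E
(r6,c3) = E
(r6,c6) = A
(r6,c7) = F
(r7,c1) = A
(r7,c7) = E
(r1,c5) = A
(r1,c7) = G
(r4,c7) = B
(r5,c1) = C
(r5,c5) = F
(r5,c6) = D
(r5,c7) = A
(r7,c2) = G
(r1,c3) = D
(r4,c2) = E
(r5,c2) = B
(r5,c3) = G

B F D C A E G / G D F A E B C / E A C F B G D / F E A G D C B / C B G E F D A / D C E B G A F / A G B D C F E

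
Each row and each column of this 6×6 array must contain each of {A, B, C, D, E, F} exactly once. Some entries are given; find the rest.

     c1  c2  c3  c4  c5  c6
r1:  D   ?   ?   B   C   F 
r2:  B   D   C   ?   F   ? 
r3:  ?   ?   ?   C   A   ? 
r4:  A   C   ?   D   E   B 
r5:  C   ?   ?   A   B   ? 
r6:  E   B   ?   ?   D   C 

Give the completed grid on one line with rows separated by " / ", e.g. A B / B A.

row 2 has {B,C,D,F}; column 4 has {A,B,C,D} — only E is left for (r2,c4).
row 2 has {B,C,D,E,F}; column 6 has {B,C,F} — only A is left for (r2,c6).
row 3 has {A,C}; column 1 has {A,B,C,D,E} — only F is left for (r3,c1).
row 3 has {A,C,F}; column 2 has {B,C,D} — only E is left for (r3,c2).
row 3 has {A,C,E,F}; column 6 has {A,B,C,F} — only D is left for (r3,c6).
row 4 has {A,B,C,D,E}; column 3 has {C} — only F is left for (r4,c3).
row 5 has {A,B,C}; column 2 has {B,C,D,E} — only F is left for (r5,c2).
row 5 has {A,B,C,F}; column 6 has {A,B,C,D,F} — only E is left for (r5,c6).
row 6 has {B,C,D,E}; column 3 has {C,F} — only A is left for (r6,c3).
row 6 has {A,B,C,D,E}; column 4 has {A,B,C,D,E} — only F is left for (r6,c4).
row 1 has {B,C,D,F}; column 2 has {B,C,D,E,F} — only A is left for (r1,c2).
row 1 has {A,B,C,D,F}; column 3 has {A,C,F} — only E is left for (r1,c3).
row 3 has {A,C,D,E,F}; column 3 has {A,C,E,F} — only B is left for (r3,c3).
row 5 has {A,B,C,E,F}; column 3 has {A,B,C,E,F} — only D is left for (r5,c3).

D A E B C F / B D C E F A / F E B C A D / A C F D E B / C F D A B E / E B A F D C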